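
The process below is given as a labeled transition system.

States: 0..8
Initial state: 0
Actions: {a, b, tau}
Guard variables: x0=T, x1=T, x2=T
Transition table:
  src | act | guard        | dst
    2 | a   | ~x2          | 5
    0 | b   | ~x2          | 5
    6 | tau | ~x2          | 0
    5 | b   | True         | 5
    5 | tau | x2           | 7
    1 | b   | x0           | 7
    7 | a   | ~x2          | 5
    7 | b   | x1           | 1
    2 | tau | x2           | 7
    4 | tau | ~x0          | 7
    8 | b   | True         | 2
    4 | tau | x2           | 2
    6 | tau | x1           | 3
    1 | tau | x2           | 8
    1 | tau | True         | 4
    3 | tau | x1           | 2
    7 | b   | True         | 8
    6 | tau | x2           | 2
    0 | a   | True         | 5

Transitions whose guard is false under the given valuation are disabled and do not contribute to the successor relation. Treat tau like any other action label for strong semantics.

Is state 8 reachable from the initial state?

14 transition(s) survive guard evaluation.
Layer 0: {0}
Layer 1: {5}  now seen {0,5}
Layer 2: {7}  now seen {0,5,7}
Layer 3: {1,8}  now seen {0,1,5,7,8}
Layer 4: {2,4}  now seen {0,1,2,4,5,7,8}
Reachable = {0,1,2,4,5,7,8}
trace reaching 8: a·tau·b

Answer: REACHABLE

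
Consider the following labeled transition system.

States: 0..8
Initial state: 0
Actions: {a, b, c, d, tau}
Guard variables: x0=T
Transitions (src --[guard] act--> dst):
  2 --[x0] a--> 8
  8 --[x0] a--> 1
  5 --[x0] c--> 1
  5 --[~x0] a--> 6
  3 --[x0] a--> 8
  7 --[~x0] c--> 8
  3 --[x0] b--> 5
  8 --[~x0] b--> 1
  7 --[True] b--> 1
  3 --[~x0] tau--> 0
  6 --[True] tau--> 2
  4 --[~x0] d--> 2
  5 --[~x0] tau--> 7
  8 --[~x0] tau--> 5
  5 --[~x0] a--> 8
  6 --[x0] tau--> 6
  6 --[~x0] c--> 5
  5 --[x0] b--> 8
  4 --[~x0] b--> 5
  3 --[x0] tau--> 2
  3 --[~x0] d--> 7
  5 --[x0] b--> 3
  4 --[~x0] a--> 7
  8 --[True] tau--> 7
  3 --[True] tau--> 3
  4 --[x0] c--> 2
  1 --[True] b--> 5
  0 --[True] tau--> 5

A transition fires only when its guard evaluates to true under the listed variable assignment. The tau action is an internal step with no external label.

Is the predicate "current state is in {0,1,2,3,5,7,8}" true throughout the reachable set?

Answer: INVARIANT HOLDS

Analysis:
Allowed set {0,1,2,3,5,7,8}
R = {0,1,2,3,5,7,8}
  0: ok
  1: ok
  2: ok
  3: ok
  5: ok
  7: ok
  8: ok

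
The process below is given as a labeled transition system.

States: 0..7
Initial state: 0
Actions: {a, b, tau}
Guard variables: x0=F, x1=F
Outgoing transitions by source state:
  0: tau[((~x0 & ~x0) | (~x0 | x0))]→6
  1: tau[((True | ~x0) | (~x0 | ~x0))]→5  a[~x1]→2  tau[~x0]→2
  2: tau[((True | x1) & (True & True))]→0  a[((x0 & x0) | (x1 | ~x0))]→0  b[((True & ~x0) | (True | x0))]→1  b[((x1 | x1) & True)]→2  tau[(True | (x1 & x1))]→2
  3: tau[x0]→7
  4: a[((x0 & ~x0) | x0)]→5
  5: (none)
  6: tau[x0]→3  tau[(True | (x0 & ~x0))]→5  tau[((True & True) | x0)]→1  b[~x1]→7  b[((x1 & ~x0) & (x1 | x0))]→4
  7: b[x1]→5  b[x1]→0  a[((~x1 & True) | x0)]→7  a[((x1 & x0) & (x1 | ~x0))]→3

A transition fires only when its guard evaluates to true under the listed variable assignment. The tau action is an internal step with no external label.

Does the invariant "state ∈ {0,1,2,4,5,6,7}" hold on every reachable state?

Allowed set {0,1,2,4,5,6,7}
R = {0,1,2,5,6,7}
  0: safe
  1: safe
  2: safe
  5: safe
  6: safe
  7: safe

Answer: INVARIANT HOLDS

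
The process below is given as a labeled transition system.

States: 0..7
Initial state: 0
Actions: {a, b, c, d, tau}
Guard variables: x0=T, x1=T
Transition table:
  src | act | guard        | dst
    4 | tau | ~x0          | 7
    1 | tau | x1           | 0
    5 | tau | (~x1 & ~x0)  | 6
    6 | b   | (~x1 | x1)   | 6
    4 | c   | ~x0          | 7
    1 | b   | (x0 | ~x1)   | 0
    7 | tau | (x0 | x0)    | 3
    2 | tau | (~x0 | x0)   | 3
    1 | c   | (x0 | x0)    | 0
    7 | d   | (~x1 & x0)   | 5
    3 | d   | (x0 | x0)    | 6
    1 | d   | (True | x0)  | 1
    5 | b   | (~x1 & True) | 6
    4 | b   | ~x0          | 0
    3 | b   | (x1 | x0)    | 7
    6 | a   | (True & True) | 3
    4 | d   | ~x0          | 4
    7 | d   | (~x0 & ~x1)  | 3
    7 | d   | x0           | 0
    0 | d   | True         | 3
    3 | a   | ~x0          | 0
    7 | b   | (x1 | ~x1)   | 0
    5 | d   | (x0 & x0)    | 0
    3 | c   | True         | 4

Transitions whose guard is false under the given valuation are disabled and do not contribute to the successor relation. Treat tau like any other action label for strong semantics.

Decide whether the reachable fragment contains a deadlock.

Answer: DEADLOCK at state 4

Analysis:
Reach set: {0,3,4,6,7}
  0: d→3  [1 out]
  3: b→7  c→4  d→6  [3 out]
  4: ∅  [STUCK]
  6: a→3  b→6  [2 out]
  7: b→0  d→0  tau→3  [3 out]
witness 4: d·c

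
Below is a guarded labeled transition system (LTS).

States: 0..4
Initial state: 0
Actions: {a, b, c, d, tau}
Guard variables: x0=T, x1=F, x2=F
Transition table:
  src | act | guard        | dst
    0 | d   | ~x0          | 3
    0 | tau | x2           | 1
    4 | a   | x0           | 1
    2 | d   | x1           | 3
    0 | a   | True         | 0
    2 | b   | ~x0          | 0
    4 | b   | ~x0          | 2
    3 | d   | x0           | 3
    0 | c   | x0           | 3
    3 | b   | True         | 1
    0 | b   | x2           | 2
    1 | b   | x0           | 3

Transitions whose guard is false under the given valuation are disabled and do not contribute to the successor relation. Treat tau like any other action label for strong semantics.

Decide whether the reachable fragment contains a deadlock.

Reach set: {0,1,3}
  0: a→0  c→3  [2 out]
  1: b→3  [1 out]
  3: b→1  d→3  [2 out]

Answer: DEADLOCK-FREE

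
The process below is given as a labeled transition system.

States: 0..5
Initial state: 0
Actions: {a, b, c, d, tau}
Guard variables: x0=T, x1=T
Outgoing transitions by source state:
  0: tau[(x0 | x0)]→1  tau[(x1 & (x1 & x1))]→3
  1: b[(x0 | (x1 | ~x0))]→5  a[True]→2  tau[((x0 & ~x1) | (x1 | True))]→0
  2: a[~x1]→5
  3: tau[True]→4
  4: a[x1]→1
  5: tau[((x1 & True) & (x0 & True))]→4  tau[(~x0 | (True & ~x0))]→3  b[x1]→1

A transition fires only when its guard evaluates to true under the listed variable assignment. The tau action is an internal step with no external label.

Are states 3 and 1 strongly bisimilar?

Refine partition for ~:
  P[0] = {{0,1,2,3,4,5}}
  P[1] = {{0,3},{1},{2},{4},{5}}
  P[2] = {{0},{1},{2},{3},{4},{5}}
stable after 3 split(s): 6 block(s)
3∈{3}, 1∈{1}

Answer: NOT BISIMILAR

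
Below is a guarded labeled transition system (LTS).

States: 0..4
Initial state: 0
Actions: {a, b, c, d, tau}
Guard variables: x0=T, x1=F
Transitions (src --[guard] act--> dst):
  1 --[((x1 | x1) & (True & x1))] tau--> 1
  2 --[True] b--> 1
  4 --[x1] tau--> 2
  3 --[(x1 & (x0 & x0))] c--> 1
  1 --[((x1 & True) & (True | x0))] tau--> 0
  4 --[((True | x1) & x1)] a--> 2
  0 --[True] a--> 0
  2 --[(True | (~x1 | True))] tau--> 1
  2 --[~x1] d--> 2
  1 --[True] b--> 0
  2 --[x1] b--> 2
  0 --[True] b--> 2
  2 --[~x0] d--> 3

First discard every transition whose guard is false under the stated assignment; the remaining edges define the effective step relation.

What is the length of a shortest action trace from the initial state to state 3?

Breadth-first toward 3:
  L0 = {0}
  L1 = {2}
  L2 = {1}
3 never appears.

Answer: UNREACHABLE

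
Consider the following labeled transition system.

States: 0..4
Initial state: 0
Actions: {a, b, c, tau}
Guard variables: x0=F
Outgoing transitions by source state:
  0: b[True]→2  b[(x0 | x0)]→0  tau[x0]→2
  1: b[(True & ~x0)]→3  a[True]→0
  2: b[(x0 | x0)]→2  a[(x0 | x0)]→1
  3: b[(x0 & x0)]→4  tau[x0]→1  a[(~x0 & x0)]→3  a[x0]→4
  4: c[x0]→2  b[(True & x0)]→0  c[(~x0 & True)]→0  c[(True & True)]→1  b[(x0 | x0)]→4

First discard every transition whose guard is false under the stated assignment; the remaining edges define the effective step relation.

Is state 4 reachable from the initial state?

Answer: UNREACHABLE

Trace:
5 transition(s) survive guard evaluation.
L0 = {0}
L1 = {2}  now seen {0,2}
R = {0,2}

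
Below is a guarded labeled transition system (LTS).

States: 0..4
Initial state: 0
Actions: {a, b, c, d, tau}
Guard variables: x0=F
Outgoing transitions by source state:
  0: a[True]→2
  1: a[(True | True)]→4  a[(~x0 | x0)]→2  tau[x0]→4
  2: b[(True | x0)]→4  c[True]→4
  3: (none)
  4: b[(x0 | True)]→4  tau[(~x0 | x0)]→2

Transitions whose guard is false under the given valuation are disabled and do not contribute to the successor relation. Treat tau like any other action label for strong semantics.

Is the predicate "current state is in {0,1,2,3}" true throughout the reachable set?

Inv-set: {0,1,2,3}
Reach set: {0,2,4}
  0: ok
  2: ok
  4: ✗ unsafe
counterexample path to 4: a·b

Answer: INVARIANT VIOLATED at state 4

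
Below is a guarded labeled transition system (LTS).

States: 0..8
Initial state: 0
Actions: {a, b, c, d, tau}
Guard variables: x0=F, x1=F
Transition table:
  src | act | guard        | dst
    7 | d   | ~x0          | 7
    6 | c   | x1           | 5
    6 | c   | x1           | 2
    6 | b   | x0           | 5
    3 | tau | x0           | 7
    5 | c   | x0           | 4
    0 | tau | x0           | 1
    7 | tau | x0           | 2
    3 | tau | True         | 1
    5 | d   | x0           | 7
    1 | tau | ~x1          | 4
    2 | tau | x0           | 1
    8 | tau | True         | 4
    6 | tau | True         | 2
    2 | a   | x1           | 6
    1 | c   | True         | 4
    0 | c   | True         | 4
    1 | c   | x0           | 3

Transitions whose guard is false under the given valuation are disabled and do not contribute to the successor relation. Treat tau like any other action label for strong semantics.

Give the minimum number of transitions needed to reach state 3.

Answer: UNREACHABLE

Trace:
Breadth-first toward 3:
  L0 = {0}
  L1 = {4}
3 never appears.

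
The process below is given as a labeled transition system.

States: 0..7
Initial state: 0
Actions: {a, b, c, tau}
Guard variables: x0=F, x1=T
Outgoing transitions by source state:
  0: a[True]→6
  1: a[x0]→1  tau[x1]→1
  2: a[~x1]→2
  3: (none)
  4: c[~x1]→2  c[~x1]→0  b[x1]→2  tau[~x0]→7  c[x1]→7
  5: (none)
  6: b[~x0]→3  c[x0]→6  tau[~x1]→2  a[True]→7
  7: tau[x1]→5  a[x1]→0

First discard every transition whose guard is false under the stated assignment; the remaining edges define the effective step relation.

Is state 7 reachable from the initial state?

Answer: REACHABLE

Working:
9 transition(s) survive guard evaluation.
Layer 0: {0}
Layer 1: {6}  total {0,6}
Layer 2: {3,7}  total {0,3,6,7}
Layer 3: {5}  total {0,3,5,6,7}
Reach set: {0,3,5,6,7}
Path to 7: a·a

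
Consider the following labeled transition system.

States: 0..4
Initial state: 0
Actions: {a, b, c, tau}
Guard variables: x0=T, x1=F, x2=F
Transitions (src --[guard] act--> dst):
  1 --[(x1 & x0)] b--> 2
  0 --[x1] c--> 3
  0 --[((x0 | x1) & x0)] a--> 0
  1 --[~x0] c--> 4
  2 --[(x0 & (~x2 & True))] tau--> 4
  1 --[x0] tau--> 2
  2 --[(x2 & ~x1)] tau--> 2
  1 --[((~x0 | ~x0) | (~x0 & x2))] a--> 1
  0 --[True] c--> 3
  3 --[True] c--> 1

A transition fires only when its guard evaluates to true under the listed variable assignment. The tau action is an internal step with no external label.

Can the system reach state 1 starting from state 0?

Answer: REACHABLE

Working:
After dropping false guards: 5 live edges.
Layer 0: {0}
Layer 1: {3}  cumulative {0,3}
Layer 2: {1}  cumulative {0,1,3}
Layer 3: {2}  cumulative {0,1,2,3}
Layer 4: {4}  cumulative {0,1,2,3,4}
Reach set: {0,1,2,3,4}
trace reaching 1: c·c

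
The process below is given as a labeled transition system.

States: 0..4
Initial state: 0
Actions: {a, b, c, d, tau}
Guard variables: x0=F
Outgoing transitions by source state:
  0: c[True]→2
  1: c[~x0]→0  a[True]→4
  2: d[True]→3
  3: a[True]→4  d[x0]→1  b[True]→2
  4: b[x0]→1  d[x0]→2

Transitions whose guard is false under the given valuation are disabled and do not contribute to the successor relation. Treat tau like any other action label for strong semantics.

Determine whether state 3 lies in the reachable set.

After dropping false guards: 6 live edges.
L0 = {0}
L1 = {2}  now seen {0,2}
L2 = {3}  now seen {0,2,3}
L3 = {4}  now seen {0,2,3,4}
R = {0,2,3,4}
Path to 3: c·d

Answer: REACHABLE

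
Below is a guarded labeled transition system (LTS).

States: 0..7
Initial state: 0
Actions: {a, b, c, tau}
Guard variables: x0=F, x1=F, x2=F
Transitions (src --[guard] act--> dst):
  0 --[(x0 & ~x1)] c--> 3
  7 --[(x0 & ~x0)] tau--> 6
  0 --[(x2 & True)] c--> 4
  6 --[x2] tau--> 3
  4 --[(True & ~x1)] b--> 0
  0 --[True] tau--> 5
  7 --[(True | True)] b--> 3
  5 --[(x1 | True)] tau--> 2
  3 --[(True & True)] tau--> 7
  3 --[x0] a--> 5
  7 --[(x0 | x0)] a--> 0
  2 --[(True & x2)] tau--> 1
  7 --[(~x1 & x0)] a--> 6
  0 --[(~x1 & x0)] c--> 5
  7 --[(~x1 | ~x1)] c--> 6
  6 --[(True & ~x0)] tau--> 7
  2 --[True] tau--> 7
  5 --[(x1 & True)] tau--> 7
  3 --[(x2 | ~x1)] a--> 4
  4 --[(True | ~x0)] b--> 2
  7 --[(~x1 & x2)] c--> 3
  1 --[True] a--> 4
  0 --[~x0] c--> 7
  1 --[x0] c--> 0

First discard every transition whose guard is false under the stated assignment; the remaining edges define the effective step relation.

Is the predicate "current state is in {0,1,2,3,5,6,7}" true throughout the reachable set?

Allowed set {0,1,2,3,5,6,7}
Reachable = {0,2,3,4,5,6,7}
  0: ok
  2: ok
  3: ok
  4: VIOLATES
  5: ok
  6: ok
  7: ok
counterexample path to 4: c·b·a

Answer: INVARIANT VIOLATED at state 4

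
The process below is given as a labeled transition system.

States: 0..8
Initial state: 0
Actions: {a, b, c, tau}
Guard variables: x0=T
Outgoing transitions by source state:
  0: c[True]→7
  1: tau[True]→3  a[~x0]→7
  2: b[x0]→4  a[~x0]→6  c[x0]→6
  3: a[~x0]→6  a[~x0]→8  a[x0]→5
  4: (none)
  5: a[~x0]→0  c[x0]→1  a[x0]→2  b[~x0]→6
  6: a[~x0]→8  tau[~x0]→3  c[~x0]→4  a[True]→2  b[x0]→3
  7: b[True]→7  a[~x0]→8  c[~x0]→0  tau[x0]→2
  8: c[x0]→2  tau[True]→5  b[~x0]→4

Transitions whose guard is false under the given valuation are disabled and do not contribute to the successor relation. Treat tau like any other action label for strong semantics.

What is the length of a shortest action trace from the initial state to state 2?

Breadth-first toward 2:
  L0 = {0}
  L1 = {7}
  L2 = {2}
2 enters at depth 2; path c·tau

Answer: 2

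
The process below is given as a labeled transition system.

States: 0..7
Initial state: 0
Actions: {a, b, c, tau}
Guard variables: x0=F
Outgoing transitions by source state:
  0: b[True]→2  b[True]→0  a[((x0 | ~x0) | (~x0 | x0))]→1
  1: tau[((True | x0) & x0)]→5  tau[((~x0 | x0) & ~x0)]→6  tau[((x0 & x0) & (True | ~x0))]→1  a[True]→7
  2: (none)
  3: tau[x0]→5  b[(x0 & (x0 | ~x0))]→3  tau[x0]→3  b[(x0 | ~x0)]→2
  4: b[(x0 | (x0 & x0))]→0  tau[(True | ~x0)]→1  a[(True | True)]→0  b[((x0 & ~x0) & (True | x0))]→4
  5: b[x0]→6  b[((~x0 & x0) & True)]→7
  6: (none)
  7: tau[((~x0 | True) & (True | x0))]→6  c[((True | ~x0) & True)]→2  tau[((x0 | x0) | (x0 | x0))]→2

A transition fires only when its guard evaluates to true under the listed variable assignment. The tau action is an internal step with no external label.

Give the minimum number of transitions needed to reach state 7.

Breadth-first toward 7:
  L0 = {0}
  L1 = {1,2}
  L2 = {6,7}
first hit 7 at d=2 via a·a

Answer: 2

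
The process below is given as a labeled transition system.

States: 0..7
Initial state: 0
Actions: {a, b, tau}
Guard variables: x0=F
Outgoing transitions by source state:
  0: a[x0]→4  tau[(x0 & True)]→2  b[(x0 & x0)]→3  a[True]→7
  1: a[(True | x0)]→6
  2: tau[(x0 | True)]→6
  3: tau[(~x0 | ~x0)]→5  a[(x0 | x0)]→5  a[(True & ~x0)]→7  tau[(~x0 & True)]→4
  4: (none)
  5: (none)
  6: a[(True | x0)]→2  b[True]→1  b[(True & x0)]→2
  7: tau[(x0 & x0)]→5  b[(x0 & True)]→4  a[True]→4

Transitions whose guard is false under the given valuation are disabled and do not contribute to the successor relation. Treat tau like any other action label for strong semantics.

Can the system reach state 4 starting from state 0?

Answer: REACHABLE

Trace:
9 transition(s) survive guard evaluation.
L0 = {0}
L1 = {7}  now seen {0,7}
L2 = {4}  now seen {0,4,7}
Reach set: {0,4,7}
Path to 4: a·a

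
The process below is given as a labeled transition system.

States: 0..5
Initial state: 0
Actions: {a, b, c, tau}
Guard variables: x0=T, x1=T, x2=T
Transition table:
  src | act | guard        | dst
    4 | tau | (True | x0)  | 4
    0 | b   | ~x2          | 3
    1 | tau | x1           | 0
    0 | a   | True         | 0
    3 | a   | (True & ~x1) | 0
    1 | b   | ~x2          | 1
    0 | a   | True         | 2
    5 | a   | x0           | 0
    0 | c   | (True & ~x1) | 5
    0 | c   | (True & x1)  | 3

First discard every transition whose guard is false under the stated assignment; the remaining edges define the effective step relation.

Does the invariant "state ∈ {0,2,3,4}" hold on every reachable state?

Safe = {0,2,3,4}
R = {0,2,3}
  0: ✓
  2: ✓
  3: ✓

Answer: INVARIANT HOLDS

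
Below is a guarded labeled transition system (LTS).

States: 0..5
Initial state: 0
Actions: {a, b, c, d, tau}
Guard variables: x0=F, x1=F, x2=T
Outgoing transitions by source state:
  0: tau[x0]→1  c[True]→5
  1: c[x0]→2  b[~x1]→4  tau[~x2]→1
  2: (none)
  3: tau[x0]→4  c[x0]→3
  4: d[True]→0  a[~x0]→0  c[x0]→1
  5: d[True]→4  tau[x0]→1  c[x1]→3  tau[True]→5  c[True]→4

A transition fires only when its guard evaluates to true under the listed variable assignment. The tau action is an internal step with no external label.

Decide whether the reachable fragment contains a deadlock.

Reachable = {0,4,5}
  0: c→5  [1 exit(s)]
  4: a→0  d→0  [2 exit(s)]
  5: c→4  d→4  tau→5  [3 exit(s)]

Answer: DEADLOCK-FREE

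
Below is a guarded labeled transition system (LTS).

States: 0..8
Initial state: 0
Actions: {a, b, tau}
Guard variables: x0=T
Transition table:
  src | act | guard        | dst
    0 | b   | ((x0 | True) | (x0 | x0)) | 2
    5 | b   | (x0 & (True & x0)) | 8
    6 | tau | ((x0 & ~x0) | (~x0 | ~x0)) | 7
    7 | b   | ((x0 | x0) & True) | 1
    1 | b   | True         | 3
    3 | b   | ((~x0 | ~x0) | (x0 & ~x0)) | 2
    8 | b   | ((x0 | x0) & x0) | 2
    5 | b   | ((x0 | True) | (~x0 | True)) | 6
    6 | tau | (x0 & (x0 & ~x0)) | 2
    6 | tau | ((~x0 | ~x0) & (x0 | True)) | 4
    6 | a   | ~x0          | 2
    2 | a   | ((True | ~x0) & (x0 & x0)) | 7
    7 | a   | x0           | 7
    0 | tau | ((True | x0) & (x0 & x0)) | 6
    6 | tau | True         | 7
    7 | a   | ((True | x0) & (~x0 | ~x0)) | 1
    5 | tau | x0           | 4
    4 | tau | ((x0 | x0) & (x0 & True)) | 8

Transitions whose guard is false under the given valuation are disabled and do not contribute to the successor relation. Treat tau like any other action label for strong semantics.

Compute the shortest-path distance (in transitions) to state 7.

BFS to 7:
  depth 0: {0}
  depth 1: {2,6}
  depth 2: {7}
depth(7)=2, e.g. b·a

Answer: 2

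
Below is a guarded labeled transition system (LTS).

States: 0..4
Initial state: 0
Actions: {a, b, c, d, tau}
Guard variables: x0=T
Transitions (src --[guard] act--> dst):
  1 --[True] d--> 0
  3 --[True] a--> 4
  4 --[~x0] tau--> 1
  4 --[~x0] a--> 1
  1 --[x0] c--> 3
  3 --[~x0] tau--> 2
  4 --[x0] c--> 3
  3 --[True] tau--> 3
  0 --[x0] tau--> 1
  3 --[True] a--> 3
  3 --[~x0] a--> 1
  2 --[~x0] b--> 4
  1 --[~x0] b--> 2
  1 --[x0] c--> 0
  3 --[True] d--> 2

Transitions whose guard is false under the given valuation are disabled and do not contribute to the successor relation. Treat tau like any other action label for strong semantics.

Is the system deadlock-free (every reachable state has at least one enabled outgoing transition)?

R = {0,1,2,3,4}
  0: tau→1  [deg 1]
  1: c→0  c→3  d→0  [deg 3]
  2: ∅  [deadlock]
  3: a→3  a→4  d→2  tau→3  [deg 4]
  4: c→3  [deg 1]
Path to 2: tau·c·d

Answer: DEADLOCK at state 2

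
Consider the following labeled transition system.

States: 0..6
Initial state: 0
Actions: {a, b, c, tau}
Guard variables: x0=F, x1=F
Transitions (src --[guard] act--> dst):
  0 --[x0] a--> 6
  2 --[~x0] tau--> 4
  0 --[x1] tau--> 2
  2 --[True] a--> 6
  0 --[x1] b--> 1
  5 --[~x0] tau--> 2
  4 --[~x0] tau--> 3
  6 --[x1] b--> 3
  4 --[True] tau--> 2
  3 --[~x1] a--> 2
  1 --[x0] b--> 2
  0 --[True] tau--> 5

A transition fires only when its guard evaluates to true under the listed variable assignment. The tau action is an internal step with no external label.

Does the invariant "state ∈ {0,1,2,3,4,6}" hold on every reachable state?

Safe = {0,1,2,3,4,6}
Reach set: {0,2,3,4,5,6}
  0: ok
  2: ok
  3: ok
  4: ok
  5: outside
  6: ok
reach 5 via tau — violates

Answer: INVARIANT VIOLATED at state 5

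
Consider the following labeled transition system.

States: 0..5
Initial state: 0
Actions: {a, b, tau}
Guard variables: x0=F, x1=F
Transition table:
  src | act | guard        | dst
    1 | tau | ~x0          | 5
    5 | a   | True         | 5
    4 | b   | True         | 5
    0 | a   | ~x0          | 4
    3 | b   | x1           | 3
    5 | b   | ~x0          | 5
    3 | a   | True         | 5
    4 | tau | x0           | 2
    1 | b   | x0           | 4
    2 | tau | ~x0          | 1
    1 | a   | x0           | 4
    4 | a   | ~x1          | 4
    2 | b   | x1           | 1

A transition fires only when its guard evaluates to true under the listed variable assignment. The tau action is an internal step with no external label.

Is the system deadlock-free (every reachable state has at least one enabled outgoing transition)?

Reachable = {0,4,5}
  0: a→4  [deg 1]
  4: a→4  b→5  [deg 2]
  5: a→5  b→5  [deg 2]

Answer: DEADLOCK-FREE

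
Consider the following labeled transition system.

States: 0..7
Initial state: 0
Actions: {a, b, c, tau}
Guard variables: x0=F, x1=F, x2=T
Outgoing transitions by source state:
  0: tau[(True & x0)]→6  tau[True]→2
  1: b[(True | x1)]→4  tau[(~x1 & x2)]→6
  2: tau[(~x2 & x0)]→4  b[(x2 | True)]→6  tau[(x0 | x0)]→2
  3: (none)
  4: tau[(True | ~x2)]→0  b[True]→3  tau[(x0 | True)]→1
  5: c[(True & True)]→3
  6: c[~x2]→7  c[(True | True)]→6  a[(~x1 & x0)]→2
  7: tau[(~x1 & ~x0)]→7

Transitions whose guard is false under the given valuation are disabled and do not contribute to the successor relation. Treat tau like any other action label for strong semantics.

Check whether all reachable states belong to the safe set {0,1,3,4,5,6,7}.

Allowed set {0,1,3,4,5,6,7}
R = {0,2,6}
  0: safe
  2: ✗ unsafe
  6: safe
counterexample path to 2: tau

Answer: INVARIANT VIOLATED at state 2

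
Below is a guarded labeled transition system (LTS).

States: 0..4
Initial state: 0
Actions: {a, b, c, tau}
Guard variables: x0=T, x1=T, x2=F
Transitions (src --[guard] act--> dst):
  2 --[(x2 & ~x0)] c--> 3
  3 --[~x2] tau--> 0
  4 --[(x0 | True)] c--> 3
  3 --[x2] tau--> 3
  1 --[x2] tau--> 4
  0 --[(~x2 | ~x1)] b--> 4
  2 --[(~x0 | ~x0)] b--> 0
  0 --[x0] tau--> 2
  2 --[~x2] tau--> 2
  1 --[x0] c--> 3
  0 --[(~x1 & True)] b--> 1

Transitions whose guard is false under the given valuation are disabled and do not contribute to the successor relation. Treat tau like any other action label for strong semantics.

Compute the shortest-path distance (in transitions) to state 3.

BFS to 3:
  L0 = {0}
  L1 = {2,4}
  L2 = {3}
depth(3)=2, e.g. b·c

Answer: 2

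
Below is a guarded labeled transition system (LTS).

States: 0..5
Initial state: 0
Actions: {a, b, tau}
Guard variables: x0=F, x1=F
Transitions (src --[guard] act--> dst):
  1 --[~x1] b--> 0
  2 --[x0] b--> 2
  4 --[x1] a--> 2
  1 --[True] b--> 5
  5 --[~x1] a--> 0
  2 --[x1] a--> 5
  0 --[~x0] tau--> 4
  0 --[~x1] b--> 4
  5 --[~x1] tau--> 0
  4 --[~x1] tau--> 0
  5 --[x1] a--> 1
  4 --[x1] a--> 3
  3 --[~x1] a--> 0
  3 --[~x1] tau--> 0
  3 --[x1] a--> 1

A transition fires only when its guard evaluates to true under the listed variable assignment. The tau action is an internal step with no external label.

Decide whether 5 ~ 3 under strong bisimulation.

Compute ~ classes (split until stable):
  round 0: {{0,1,2,3,4,5}}
  round 1: {{0},{1},{2},{3,5},{4}}
stable after 2 split(s): 5 block(s)
class of 5: {3,5}; class of 3: {3,5}

Answer: BISIMILAR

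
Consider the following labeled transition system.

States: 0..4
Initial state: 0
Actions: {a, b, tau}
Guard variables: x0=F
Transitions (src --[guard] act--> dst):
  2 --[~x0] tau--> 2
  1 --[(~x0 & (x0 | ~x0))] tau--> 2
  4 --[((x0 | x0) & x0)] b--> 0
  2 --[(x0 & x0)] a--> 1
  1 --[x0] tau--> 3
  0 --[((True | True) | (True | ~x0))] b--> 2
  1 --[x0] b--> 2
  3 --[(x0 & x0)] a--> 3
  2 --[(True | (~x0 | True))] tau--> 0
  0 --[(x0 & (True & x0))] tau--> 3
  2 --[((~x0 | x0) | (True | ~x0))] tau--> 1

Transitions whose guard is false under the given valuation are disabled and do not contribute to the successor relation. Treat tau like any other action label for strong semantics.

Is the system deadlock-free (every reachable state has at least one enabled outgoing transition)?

Reach set: {0,1,2}
  0: b→2  [1 exit(s)]
  1: tau→2  [1 exit(s)]
  2: tau→0  tau→1  tau→2  [3 exit(s)]

Answer: DEADLOCK-FREE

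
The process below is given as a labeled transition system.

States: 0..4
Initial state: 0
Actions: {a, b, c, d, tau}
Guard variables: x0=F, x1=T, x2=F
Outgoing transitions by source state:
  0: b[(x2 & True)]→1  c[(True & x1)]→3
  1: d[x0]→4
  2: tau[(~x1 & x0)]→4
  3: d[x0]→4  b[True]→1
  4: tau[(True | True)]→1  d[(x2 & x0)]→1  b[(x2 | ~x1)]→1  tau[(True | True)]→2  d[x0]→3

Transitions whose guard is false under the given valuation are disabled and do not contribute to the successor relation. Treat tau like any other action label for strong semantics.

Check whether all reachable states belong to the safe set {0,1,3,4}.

Answer: INVARIANT HOLDS

Trace:
Allowed set {0,1,3,4}
Reach set: {0,1,3}
  0: safe
  1: safe
  3: safe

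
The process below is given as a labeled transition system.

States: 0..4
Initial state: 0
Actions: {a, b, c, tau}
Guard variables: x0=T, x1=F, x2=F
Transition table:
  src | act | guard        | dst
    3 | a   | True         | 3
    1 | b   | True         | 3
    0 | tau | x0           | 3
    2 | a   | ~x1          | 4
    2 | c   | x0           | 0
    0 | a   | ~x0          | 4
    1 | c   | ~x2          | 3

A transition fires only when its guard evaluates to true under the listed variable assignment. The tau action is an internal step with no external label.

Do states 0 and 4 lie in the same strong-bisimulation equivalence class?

Bisimulation quotient by refinement:
  round 0: {{0,1,2,3,4}}
  round 1: {{0},{1},{2},{3},{4}}
stable after 2 split(s): 5 block(s)
[0]={0}  [4]={4}

Answer: NOT BISIMILAR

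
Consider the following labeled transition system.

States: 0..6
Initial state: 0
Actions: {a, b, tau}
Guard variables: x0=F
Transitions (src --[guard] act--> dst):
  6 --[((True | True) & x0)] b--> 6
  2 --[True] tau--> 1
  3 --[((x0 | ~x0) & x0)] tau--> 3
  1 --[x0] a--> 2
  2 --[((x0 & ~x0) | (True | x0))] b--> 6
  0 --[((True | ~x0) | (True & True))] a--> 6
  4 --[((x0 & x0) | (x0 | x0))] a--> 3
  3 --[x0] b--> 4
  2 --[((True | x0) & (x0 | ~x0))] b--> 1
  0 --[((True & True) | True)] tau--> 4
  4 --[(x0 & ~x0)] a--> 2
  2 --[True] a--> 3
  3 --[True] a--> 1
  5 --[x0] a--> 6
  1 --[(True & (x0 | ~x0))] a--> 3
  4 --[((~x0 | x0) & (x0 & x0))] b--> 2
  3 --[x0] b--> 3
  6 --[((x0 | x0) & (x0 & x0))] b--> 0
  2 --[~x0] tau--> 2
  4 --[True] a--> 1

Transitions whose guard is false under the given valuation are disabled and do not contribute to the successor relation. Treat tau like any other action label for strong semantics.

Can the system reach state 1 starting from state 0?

After dropping false guards: 10 live edges.
Layer 0: {0}
Layer 1: {4,6}  cumulative {0,4,6}
Layer 2: {1}  cumulative {0,1,4,6}
Layer 3: {3}  cumulative {0,1,3,4,6}
Reach set: {0,1,3,4,6}
trace reaching 1: tau·a

Answer: REACHABLE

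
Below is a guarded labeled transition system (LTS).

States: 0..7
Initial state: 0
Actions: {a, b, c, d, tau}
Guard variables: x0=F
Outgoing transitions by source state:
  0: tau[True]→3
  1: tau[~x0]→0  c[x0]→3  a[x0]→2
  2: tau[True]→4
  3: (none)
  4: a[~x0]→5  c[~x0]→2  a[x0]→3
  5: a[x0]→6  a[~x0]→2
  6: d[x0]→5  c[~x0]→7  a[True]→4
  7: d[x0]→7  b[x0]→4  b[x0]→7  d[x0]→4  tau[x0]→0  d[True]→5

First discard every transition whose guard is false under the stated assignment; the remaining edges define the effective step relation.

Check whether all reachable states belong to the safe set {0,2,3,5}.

Safe = {0,2,3,5}
Reach set: {0,3}
  0: ok
  3: ok

Answer: INVARIANT HOLDS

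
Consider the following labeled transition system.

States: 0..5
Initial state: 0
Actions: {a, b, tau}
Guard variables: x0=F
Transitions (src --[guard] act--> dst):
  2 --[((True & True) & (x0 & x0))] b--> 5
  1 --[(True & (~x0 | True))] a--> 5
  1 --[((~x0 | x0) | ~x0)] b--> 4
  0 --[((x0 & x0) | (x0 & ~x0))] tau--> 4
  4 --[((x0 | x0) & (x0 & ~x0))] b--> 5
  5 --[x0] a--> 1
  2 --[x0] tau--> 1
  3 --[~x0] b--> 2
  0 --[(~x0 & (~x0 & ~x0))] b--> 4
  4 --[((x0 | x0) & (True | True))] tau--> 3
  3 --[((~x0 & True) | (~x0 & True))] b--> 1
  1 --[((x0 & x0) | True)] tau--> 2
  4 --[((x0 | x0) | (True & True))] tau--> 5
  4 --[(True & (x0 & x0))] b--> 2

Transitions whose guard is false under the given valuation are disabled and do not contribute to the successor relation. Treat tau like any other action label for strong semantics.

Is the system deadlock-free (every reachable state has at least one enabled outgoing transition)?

Reach set: {0,4,5}
  0: b→4  [1 out]
  4: tau→5  [1 out]
  5: ∅  [STUCK]
witness 5: b·tau

Answer: DEADLOCK at state 5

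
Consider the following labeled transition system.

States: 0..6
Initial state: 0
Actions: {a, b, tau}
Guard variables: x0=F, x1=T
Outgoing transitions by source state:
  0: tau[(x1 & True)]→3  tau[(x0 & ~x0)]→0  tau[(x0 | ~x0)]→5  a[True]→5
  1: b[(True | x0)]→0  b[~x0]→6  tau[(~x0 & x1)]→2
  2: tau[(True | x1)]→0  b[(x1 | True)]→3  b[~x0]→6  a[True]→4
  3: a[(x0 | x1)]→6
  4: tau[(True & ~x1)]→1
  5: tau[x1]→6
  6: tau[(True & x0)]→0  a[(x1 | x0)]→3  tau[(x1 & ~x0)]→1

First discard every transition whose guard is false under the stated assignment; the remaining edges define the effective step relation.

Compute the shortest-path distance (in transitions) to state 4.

Breadth-first toward 4:
  Layer 0: {0}
  Layer 1: {3,5}
  Layer 2: {6}
  Layer 3: {1}
  Layer 4: {2}
  Layer 5: {4}
first hit 4 at d=5 via a·tau·tau·tau·a

Answer: 5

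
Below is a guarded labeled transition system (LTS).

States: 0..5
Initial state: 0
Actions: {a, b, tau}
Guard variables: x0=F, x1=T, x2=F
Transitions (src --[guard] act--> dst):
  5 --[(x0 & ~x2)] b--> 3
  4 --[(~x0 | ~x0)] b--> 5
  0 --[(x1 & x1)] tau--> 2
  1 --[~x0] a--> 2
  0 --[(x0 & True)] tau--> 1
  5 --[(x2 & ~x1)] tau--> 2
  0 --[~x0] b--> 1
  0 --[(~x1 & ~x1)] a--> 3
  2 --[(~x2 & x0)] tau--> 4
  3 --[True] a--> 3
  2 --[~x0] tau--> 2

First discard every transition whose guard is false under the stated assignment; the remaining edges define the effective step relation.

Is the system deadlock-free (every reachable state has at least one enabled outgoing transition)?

Answer: DEADLOCK-FREE

Working:
R = {0,1,2}
  0: b→1  tau→2  [2 out]
  1: a→2  [1 out]
  2: tau→2  [1 out]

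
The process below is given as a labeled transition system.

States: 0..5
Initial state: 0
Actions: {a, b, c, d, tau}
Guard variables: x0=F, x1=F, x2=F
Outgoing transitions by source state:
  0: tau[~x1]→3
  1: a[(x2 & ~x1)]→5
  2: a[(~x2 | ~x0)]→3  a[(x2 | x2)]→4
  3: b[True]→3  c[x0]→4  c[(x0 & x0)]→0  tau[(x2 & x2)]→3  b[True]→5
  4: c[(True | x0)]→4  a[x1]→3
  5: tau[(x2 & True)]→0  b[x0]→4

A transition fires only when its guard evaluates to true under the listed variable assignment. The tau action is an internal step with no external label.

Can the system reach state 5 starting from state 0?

Answer: REACHABLE

Working:
After dropping false guards: 5 live edges.
L0 = {0}
L1 = {3}  now seen {0,3}
L2 = {5}  now seen {0,3,5}
Reachable = {0,3,5}
witness 5: tau·b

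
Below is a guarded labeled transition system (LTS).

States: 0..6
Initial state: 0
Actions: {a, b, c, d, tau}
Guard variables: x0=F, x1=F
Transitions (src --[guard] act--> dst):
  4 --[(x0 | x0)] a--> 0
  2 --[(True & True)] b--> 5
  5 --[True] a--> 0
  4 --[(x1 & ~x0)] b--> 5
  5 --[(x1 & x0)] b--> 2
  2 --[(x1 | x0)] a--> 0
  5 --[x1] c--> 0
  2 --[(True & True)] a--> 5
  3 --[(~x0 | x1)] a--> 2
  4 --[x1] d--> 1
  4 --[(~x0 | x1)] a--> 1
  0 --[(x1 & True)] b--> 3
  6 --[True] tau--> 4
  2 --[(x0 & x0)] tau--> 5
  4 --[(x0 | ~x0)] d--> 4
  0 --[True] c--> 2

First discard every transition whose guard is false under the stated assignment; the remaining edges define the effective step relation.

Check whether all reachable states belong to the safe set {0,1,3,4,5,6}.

Answer: INVARIANT VIOLATED at state 2

Working:
Safe = {0,1,3,4,5,6}
Reachable = {0,2,5}
  0: safe
  2: ✗ unsafe
  5: safe
reach 2 via c — violates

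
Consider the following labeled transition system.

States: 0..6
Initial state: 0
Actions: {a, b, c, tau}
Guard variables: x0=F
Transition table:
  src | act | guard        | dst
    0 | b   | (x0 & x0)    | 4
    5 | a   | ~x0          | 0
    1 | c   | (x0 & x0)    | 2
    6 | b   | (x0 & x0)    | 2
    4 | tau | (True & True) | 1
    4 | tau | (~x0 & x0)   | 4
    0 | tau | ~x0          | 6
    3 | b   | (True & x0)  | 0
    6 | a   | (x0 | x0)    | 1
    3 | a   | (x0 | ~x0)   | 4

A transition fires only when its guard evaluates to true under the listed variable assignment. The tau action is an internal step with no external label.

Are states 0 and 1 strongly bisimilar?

Answer: NOT BISIMILAR

Working:
Bisimulation quotient by refinement:
  π0 = {{0,1,2,3,4,5,6}}
  π1 = {{0,4},{1,2,6},{3,5}}
3 equivalence class(es) (converged in 2)
[0]={0,4}  [1]={1,2,6}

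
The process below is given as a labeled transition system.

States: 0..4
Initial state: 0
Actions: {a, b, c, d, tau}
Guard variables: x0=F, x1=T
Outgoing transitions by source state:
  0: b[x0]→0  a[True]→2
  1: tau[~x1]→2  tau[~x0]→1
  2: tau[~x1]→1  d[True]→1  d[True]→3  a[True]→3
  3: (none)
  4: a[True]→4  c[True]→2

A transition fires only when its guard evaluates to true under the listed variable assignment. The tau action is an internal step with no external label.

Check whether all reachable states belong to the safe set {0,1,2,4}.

Allowed set {0,1,2,4}
Reach set: {0,1,2,3}
  0: safe
  1: safe
  2: safe
  3: VIOLATES
reach 3 via a·d — violates

Answer: INVARIANT VIOLATED at state 3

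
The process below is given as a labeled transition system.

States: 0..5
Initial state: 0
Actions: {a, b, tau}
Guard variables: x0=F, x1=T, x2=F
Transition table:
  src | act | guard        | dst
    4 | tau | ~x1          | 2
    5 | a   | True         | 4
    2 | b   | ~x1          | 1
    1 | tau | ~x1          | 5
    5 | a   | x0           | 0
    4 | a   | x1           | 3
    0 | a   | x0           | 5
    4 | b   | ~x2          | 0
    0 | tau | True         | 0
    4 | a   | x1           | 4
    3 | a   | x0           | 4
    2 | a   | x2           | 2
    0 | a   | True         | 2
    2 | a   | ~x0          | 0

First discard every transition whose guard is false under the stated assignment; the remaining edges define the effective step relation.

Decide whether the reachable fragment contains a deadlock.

Answer: DEADLOCK-FREE

Working:
Reachable = {0,2}
  0: a→2  tau→0  [deg 2]
  2: a→0  [deg 1]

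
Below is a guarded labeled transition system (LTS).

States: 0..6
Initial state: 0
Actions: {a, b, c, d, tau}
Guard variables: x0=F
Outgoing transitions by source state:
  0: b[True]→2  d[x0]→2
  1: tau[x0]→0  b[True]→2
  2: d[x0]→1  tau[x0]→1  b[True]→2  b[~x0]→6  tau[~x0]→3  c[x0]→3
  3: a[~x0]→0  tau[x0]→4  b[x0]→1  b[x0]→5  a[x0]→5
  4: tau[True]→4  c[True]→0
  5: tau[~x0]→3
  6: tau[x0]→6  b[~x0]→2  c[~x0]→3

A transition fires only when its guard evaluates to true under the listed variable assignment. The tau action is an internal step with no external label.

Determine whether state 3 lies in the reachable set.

Answer: REACHABLE

Working:
After dropping false guards: 11 live edges.
L0 = {0}
L1 = {2}  cumulative {0,2}
L2 = {3,6}  cumulative {0,2,3,6}
Reach set: {0,2,3,6}
trace reaching 3: b·tau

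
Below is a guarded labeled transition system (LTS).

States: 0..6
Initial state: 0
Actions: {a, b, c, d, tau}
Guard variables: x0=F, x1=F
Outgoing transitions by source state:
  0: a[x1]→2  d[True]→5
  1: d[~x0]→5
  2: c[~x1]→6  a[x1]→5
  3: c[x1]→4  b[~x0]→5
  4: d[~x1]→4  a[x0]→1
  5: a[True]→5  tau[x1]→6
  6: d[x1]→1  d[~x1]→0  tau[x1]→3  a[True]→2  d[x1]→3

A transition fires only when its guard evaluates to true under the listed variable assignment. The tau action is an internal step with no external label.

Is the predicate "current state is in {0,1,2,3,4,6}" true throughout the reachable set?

Answer: INVARIANT VIOLATED at state 5

Working:
Inv-set: {0,1,2,3,4,6}
Reachable = {0,5}
  0: ✓
  5: ✗ unsafe
reach 5 via d — violates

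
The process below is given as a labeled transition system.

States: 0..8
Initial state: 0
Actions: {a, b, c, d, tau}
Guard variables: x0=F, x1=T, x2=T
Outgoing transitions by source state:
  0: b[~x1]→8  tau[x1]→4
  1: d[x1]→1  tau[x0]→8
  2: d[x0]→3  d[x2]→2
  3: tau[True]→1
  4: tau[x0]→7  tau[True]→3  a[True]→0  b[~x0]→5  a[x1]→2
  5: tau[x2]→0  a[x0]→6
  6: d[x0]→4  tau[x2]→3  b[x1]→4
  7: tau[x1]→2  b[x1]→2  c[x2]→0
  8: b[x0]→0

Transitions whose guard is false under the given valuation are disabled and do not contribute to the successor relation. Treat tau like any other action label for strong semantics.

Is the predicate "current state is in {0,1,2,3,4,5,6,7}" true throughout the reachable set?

Allowed set {0,1,2,3,4,5,6,7}
Reach set: {0,1,2,3,4,5}
  0: ✓
  1: ✓
  2: ✓
  3: ✓
  4: ✓
  5: ✓

Answer: INVARIANT HOLDS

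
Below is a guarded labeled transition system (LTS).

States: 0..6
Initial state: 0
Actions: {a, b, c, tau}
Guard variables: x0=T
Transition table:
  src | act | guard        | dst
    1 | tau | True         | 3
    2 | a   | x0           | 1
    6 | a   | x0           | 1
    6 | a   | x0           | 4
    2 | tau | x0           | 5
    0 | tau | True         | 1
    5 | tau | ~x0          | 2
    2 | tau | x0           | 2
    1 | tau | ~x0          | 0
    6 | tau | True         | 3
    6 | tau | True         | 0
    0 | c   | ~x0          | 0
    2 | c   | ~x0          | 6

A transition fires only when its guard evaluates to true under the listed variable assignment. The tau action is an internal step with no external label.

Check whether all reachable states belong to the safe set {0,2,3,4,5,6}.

Answer: INVARIANT VIOLATED at state 1

Analysis:
Safe = {0,2,3,4,5,6}
Reach set: {0,1,3}
  0: safe
  1: VIOLATES
  3: safe
witness against invariant: tau → 1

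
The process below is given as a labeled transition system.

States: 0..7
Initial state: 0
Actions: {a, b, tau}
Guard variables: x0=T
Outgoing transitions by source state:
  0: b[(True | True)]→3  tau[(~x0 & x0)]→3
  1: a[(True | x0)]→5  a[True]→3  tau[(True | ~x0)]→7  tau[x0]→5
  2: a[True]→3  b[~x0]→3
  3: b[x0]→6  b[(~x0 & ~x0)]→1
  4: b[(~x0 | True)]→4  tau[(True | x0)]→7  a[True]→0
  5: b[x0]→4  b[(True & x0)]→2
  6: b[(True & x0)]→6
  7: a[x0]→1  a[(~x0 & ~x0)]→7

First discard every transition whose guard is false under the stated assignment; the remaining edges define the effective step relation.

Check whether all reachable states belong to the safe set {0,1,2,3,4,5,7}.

Answer: INVARIANT VIOLATED at state 6

Trace:
Inv-set: {0,1,2,3,4,5,7}
Reachable = {0,3,6}
  0: safe
  3: safe
  6: VIOLATES
reach 6 via b·b — violates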